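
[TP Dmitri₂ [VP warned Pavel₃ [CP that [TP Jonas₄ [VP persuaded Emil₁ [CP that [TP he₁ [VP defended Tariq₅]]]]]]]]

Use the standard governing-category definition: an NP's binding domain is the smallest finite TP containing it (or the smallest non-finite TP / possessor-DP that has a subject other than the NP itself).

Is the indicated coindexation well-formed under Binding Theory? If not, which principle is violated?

The two coindexed NPs are *Emil₁* and *he₁*.
*he₁* is a pronoun; nothing c-commands it within its binding domain (the embedded TP.), so Principle B holds trivially.
*Emil₁* is an R-expression; *he₁* does not c-command it, and no other NP shares its index, so Principle C is satisfied.
All principles are respected.

grammatical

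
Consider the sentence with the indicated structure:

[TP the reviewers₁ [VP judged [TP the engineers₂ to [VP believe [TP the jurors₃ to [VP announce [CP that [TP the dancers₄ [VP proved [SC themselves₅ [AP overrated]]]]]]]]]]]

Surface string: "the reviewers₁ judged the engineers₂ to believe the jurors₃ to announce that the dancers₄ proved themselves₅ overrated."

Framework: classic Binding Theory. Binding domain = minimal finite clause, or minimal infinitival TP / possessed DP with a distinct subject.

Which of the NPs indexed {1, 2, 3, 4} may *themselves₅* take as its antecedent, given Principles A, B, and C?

*themselves* is an anaphor, so Principle A applies: it must be bound in its binding domain.
Binding domain of *themselves₅*: the embedded TP, whose subject is the dancers₄.
*the reviewers₁* c-commands the anaphor but is outside its binding domain → cannot satisfy Principle A.
*the engineers₂* c-commands the anaphor but is outside its binding domain → cannot satisfy Principle A.
*the jurors₃* c-commands the anaphor but is outside its binding domain → cannot satisfy Principle A.
*the dancers₄* c-commands the anaphor within its binding domain → licit binder.

{4}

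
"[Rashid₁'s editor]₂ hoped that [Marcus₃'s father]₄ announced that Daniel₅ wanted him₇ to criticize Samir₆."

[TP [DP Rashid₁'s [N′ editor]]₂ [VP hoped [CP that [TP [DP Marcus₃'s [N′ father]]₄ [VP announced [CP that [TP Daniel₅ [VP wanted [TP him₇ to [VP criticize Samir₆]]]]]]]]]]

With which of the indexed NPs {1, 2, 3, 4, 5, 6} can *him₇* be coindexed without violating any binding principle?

*him* is a pronoun, so Principle B applies: it must be free in its binding domain.
Binding domain of *him₇*: the embedded TP, whose subject is Daniel₅.
*Rashid₁* and the pronoun do not c-command one another → neither Principle B nor Principle C is at stake; coindexation permitted.
*[Rashid₁'s editor]₂* c-commands the pronoun but from outside its binding domain, and is not c-commanded by it → coindexation permitted.
*Marcus₃* and the pronoun do not c-command one another → neither Principle B nor Principle C is at stake; coindexation permitted.
*[Marcus₃'s father]₄* c-commands the pronoun but from outside its binding domain, and is not c-commanded by it → coindexation permitted.
*Daniel₅* c-commands the pronoun within its binding domain → coindexation would violate Principle B.
*Samir₆*: the pronoun c-commands this R-expression → coindexation would violate Principle C on *Samir₆*.

{1, 2, 3, 4}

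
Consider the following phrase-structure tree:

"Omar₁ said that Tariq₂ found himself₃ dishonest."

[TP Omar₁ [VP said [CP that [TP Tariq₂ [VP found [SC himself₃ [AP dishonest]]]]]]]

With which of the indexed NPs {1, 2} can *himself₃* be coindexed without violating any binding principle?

{2}

*himself* is an anaphor, so Principle A applies: it must be bound in its binding domain.
Binding domain of *himself₃*: the embedded TP, whose subject is Tariq₂.
*Omar₁* c-commands the anaphor but is outside its binding domain → cannot satisfy Principle A.
*Tariq₂* c-commands the anaphor within its binding domain → licit binder.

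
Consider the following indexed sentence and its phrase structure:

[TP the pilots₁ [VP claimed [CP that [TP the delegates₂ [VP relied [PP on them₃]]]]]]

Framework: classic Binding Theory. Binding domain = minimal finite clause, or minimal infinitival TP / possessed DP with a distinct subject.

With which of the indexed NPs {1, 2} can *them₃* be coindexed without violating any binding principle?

*them* is a pronoun, so Principle B applies: it must be free in its binding domain.
Binding domain of *them₃*: the embedded TP, whose subject is the delegates₂.
*the pilots₁* c-commands the pronoun but from outside its binding domain, and is not c-commanded by it → coindexation permitted.
*the delegates₂* c-commands the pronoun within its binding domain → coindexation would violate Principle B.

{1}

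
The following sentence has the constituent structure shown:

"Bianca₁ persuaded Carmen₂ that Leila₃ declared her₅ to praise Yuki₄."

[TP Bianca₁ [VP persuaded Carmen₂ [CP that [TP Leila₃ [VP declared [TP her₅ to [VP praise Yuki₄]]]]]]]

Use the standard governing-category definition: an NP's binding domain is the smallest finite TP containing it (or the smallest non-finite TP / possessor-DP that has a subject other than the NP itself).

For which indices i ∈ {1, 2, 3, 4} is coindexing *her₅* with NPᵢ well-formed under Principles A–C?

{1, 2}

*her* is a pronoun, so Principle B applies: it must be free in its binding domain.
Binding domain of *her₅*: the embedded TP, whose subject is Leila₃.
*Bianca₁* c-commands the pronoun but from outside its binding domain, and is not c-commanded by it → coindexation permitted.
*Carmen₂* c-commands the pronoun but from outside its binding domain, and is not c-commanded by it → coindexation permitted.
*Leila₃* c-commands the pronoun within its binding domain → coindexation would violate Principle B.
*Yuki₄*: the pronoun c-commands this R-expression → coindexation would violate Principle C on *Yuki₄*.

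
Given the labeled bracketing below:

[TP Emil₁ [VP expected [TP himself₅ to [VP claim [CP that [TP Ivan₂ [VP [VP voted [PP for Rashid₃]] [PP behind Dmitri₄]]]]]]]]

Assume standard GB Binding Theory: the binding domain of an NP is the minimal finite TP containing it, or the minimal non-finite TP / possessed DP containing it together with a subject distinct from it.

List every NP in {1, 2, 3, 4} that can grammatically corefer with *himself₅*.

*himself* is an anaphor, so Principle A applies: it must be bound in its binding domain.
Binding domain of *himself₅*: the matrix TP, whose subject is Emil₁.
*Emil₁* c-commands the anaphor within its binding domain → licit binder.
*Ivan₂* does not c-command the anaphor → cannot bind it.
*Rashid₃* does not c-command the anaphor → cannot bind it.
*Dmitri₄* does not c-command the anaphor → cannot bind it.

{1}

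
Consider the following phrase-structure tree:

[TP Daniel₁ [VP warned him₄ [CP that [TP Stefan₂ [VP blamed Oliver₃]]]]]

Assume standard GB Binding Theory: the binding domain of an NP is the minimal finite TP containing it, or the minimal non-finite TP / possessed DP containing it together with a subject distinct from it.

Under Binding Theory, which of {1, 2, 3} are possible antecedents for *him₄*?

none

*him* is a pronoun, so Principle B applies: it must be free in its binding domain.
Binding domain of *him₄*: the matrix TP, whose subject is Daniel₁.
*Daniel₁* c-commands the pronoun within its binding domain → coindexation would violate Principle B.
*Stefan₂*: the pronoun c-commands this R-expression → coindexation would violate Principle C on *Stefan₂*.
*Oliver₃*: the pronoun c-commands this R-expression → coindexation would violate Principle C on *Oliver₃*.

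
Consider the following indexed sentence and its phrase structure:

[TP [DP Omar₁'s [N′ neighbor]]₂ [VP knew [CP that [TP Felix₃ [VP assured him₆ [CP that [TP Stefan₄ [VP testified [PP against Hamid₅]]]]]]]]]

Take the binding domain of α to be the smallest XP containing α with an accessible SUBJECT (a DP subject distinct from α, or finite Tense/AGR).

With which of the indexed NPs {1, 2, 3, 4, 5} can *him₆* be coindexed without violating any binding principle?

{1, 2}

*him* is a pronoun, so Principle B applies: it must be free in its binding domain.
Binding domain of *him₆*: the embedded TP, whose subject is Felix₃.
*Omar₁* and the pronoun do not c-command one another → neither Principle B nor Principle C is at stake; coindexation permitted.
*[Omar₁'s neighbor]₂* c-commands the pronoun but from outside its binding domain, and is not c-commanded by it → coindexation permitted.
*Felix₃* c-commands the pronoun within its binding domain → coindexation would violate Principle B.
*Stefan₄*: the pronoun c-commands this R-expression → coindexation would violate Principle C on *Stefan₄*.
*Hamid₅*: the pronoun c-commands this R-expression → coindexation would violate Principle C on *Hamid₅*.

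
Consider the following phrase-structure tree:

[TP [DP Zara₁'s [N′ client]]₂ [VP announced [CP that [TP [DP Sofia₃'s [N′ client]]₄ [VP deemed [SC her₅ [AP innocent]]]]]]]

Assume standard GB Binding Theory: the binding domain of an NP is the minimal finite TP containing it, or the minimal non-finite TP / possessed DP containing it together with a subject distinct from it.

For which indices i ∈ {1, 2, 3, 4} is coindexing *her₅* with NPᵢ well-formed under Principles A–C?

{1, 2, 3}

*her* is a pronoun, so Principle B applies: it must be free in its binding domain.
Binding domain of *her₅*: the embedded TP, whose subject is [Sofia₃'s client]₄.
*Zara₁* and the pronoun do not c-command one another → neither Principle B nor Principle C is at stake; coindexation permitted.
*[Zara₁'s client]₂* c-commands the pronoun but from outside its binding domain, and is not c-commanded by it → coindexation permitted.
*Sofia₃* and the pronoun do not c-command one another → neither Principle B nor Principle C is at stake; coindexation permitted.
*[Sofia₃'s client]₄* c-commands the pronoun within its binding domain → coindexation would violate Principle B.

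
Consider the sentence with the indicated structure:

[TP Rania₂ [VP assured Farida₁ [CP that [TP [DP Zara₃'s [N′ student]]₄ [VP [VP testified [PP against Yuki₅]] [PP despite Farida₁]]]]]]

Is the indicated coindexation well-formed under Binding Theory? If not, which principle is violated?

Principle C

The two coindexed NPs are *Farida₁* (the lower occurrence) and *Farida₁* (the higher occurrence).
*Farida₁* (the lower occurrence) is an R-expression. Principle C requires it to be free everywhere.
*Farida₁* (the higher occurrence) c-commands it and carries the same index.
The R-expression is bound → Principle C violation.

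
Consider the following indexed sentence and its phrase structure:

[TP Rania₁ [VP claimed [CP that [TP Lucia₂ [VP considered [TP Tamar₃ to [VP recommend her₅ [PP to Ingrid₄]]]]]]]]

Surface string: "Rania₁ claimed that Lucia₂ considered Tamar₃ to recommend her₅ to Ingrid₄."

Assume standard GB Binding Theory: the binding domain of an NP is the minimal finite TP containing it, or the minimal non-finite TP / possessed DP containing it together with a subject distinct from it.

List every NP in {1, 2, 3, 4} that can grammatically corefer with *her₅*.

{1, 2}

*her* is a pronoun, so Principle B applies: it must be free in its binding domain.
Binding domain of *her₅*: the embedded TP, whose subject is Tamar₃.
*Rania₁* c-commands the pronoun but from outside its binding domain, and is not c-commanded by it → coindexation permitted.
*Lucia₂* c-commands the pronoun but from outside its binding domain, and is not c-commanded by it → coindexation permitted.
*Tamar₃* c-commands the pronoun within its binding domain → coindexation would violate Principle B.
*Ingrid₄*: the pronoun c-commands this R-expression → coindexation would violate Principle C on *Ingrid₄*.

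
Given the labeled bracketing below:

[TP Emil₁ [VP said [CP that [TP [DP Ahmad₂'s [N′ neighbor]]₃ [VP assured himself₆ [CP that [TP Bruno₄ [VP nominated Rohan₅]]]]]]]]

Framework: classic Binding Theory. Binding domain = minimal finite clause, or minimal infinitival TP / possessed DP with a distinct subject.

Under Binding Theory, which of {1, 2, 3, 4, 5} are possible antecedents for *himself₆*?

{3}

*himself* is an anaphor, so Principle A applies: it must be bound in its binding domain.
Binding domain of *himself₆*: the embedded TP, whose subject is [Ahmad₂'s neighbor]₃.
*Emil₁* c-commands the anaphor but is outside its binding domain → cannot satisfy Principle A.
*Ahmad₂* does not c-command the anaphor → cannot bind it.
*[Ahmad₂'s neighbor]₃* c-commands the anaphor within its binding domain → licit binder.
*Bruno₄* does not c-command the anaphor → cannot bind it.
*Rohan₅* does not c-command the anaphor → cannot bind it.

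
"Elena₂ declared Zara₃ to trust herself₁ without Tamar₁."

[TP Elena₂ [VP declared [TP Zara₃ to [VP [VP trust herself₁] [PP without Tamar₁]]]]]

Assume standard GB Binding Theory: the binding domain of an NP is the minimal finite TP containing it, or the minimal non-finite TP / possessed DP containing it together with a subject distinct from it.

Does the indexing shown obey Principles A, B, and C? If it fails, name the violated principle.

The two coindexed NPs are *Tamar₁* and *herself₁*.
*herself₁* is an anaphor. Principle A requires it to be bound within its binding domain — the embedded TP, whose subject is Zara₃.
Within that domain it is c-commanded by *Zara₃*, which does not share its index.
*Tamar₁* does not c-command the anaphor at all.
The anaphor is unbound in its domain → Principle A violation.

Principle A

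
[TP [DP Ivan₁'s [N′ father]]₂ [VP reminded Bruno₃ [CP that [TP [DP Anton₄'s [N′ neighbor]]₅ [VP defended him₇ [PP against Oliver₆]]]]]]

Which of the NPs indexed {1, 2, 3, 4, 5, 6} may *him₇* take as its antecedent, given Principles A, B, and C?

*him* is a pronoun, so Principle B applies: it must be free in its binding domain.
Binding domain of *him₇*: the embedded TP, whose subject is [Anton₄'s neighbor]₅.
*Ivan₁* and the pronoun do not c-command one another → neither Principle B nor Principle C is at stake; coindexation permitted.
*[Ivan₁'s father]₂* c-commands the pronoun but from outside its binding domain, and is not c-commanded by it → coindexation permitted.
*Bruno₃* c-commands the pronoun but from outside its binding domain, and is not c-commanded by it → coindexation permitted.
*Anton₄* and the pronoun do not c-command one another → neither Principle B nor Principle C is at stake; coindexation permitted.
*[Anton₄'s neighbor]₅* c-commands the pronoun within its binding domain → coindexation would violate Principle B.
*Oliver₆*: the pronoun c-commands this R-expression → coindexation would violate Principle C on *Oliver₆*.

{1, 2, 3, 4}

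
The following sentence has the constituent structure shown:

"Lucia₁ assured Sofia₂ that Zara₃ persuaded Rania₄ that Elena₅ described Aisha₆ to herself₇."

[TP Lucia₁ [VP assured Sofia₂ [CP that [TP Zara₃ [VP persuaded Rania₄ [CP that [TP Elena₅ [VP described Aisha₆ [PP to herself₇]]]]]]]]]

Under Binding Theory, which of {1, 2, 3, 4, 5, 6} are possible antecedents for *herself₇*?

{5, 6}

*herself* is an anaphor, so Principle A applies: it must be bound in its binding domain.
Binding domain of *herself₇*: the embedded TP, whose subject is Elena₅.
*Lucia₁* c-commands the anaphor but is outside its binding domain → cannot satisfy Principle A.
*Sofia₂* c-commands the anaphor but is outside its binding domain → cannot satisfy Principle A.
*Zara₃* c-commands the anaphor but is outside its binding domain → cannot satisfy Principle A.
*Rania₄* c-commands the anaphor but is outside its binding domain → cannot satisfy Principle A.
*Elena₅* c-commands the anaphor within its binding domain → licit binder.
*Aisha₆* c-commands the anaphor within its binding domain → licit binder.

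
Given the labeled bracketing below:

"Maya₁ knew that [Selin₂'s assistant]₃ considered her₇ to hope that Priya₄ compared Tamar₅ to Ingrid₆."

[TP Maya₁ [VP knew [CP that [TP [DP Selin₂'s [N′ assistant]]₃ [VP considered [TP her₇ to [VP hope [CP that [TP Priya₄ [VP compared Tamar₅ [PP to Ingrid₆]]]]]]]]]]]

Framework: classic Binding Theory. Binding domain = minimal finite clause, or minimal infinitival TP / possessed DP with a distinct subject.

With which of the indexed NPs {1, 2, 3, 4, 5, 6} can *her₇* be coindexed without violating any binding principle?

*her* is a pronoun, so Principle B applies: it must be free in its binding domain.
Binding domain of *her₇*: the embedded TP, whose subject is [Selin₂'s assistant]₃.
*Maya₁* c-commands the pronoun but from outside its binding domain, and is not c-commanded by it → coindexation permitted.
*Selin₂* and the pronoun do not c-command one another → neither Principle B nor Principle C is at stake; coindexation permitted.
*[Selin₂'s assistant]₃* c-commands the pronoun within its binding domain → coindexation would violate Principle B.
*Priya₄*: the pronoun c-commands this R-expression → coindexation would violate Principle C on *Priya₄*.
*Tamar₅*: the pronoun c-commands this R-expression → coindexation would violate Principle C on *Tamar₅*.
*Ingrid₆*: the pronoun c-commands this R-expression → coindexation would violate Principle C on *Ingrid₆*.

{1, 2}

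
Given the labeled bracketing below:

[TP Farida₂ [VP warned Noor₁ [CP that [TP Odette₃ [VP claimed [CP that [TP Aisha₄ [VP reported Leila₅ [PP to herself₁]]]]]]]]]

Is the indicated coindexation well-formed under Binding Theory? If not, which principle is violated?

The two coindexed NPs are *Noor₁* and *herself₁*.
*herself₁* is an anaphor. Principle A requires it to be bound within its binding domain — the embedded TP, whose subject is Aisha₄.
Within that domain it is c-commanded by *Aisha₄*, *Leila₅*, none of which share its index.
*Noor₁* does c-command the anaphor, but from outside its binding domain.
The anaphor is unbound in its domain → Principle A violation.

Principle A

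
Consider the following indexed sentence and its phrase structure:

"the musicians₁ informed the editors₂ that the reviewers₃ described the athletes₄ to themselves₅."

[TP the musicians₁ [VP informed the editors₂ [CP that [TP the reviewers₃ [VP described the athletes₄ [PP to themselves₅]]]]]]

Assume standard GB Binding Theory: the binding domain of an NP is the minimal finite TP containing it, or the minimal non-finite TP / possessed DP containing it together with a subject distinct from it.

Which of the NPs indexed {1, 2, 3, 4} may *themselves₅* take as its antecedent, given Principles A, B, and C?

*themselves* is an anaphor, so Principle A applies: it must be bound in its binding domain.
Binding domain of *themselves₅*: the embedded TP, whose subject is the reviewers₃.
*the musicians₁* c-commands the anaphor but is outside its binding domain → cannot satisfy Principle A.
*the editors₂* c-commands the anaphor but is outside its binding domain → cannot satisfy Principle A.
*the reviewers₃* c-commands the anaphor within its binding domain → licit binder.
*the athletes₄* c-commands the anaphor within its binding domain → licit binder.

{3, 4}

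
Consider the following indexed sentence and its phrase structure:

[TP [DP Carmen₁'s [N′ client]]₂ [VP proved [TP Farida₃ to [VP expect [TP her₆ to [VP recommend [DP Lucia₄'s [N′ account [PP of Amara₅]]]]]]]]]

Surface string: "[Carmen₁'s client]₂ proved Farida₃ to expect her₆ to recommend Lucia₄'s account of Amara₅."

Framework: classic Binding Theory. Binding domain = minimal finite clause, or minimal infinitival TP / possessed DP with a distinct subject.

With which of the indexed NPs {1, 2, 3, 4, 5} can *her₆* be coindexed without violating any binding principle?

{1, 2}

*her* is a pronoun, so Principle B applies: it must be free in its binding domain.
Binding domain of *her₆*: the embedded TP, whose subject is Farida₃.
*Carmen₁* and the pronoun do not c-command one another → neither Principle B nor Principle C is at stake; coindexation permitted.
*[Carmen₁'s client]₂* c-commands the pronoun but from outside its binding domain, and is not c-commanded by it → coindexation permitted.
*Farida₃* c-commands the pronoun within its binding domain → coindexation would violate Principle B.
*Lucia₄*: the pronoun c-commands this R-expression → coindexation would violate Principle C on *Lucia₄*.
*Amara₅*: the pronoun c-commands this R-expression → coindexation would violate Principle C on *Amara₅*.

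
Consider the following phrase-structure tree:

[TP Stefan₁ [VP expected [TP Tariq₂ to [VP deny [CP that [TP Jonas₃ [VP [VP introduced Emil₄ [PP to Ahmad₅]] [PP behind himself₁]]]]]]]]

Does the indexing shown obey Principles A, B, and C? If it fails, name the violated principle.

Principle A

The two coindexed NPs are *Stefan₁* and *himself₁*.
*himself₁* is an anaphor. Principle A requires it to be bound within its binding domain — the embedded TP, whose subject is Jonas₃.
Within that domain it is c-commanded by *Jonas₃*, which does not share its index.
*Stefan₁* does c-command the anaphor, but from outside its binding domain.
The anaphor is unbound in its domain → Principle A violation.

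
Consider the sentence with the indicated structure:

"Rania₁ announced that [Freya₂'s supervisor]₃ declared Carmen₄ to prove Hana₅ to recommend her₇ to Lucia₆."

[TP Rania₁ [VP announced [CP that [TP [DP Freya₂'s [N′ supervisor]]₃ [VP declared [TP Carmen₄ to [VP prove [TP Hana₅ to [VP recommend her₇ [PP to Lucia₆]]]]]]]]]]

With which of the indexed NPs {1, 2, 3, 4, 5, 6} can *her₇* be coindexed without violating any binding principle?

{1, 2, 3, 4}

*her* is a pronoun, so Principle B applies: it must be free in its binding domain.
Binding domain of *her₇*: the embedded TP, whose subject is Hana₅.
*Rania₁* c-commands the pronoun but from outside its binding domain, and is not c-commanded by it → coindexation permitted.
*Freya₂* and the pronoun do not c-command one another → neither Principle B nor Principle C is at stake; coindexation permitted.
*[Freya₂'s supervisor]₃* c-commands the pronoun but from outside its binding domain, and is not c-commanded by it → coindexation permitted.
*Carmen₄* c-commands the pronoun but from outside its binding domain, and is not c-commanded by it → coindexation permitted.
*Hana₅* c-commands the pronoun within its binding domain → coindexation would violate Principle B.
*Lucia₆*: the pronoun c-commands this R-expression → coindexation would violate Principle C on *Lucia₆*.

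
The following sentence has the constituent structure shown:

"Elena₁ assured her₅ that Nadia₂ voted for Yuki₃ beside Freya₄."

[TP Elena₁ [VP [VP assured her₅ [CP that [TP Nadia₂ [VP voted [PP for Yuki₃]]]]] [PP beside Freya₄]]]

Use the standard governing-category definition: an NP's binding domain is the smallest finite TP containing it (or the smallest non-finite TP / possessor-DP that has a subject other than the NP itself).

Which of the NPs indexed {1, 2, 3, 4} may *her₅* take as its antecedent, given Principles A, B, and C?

{4}

*her* is a pronoun, so Principle B applies: it must be free in its binding domain.
Binding domain of *her₅*: the matrix TP, whose subject is Elena₁.
*Elena₁* c-commands the pronoun within its binding domain → coindexation would violate Principle B.
*Nadia₂*: the pronoun c-commands this R-expression → coindexation would violate Principle C on *Nadia₂*.
*Yuki₃*: the pronoun c-commands this R-expression → coindexation would violate Principle C on *Yuki₃*.
*Freya₄* and the pronoun do not c-command one another → neither Principle B nor Principle C is at stake; coindexation permitted.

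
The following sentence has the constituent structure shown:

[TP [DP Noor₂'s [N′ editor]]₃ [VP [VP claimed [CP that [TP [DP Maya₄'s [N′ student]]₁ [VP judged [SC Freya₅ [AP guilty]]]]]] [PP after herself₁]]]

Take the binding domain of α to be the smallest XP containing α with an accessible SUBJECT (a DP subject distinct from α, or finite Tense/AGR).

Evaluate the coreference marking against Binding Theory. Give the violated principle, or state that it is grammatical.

Principle A

The two coindexed NPs are *[Maya₄'s student]₁* and *herself₁*.
*herself₁* is an anaphor. Principle A requires it to be bound within its binding domain — the matrix TP, whose subject is [Noor₂'s editor]₃.
Within that domain it is c-commanded by *[Noor₂'s editor]₃*, which does not share its index.
*[Maya₄'s student]₁* does not c-command the anaphor at all.
The anaphor is unbound in its domain → Principle A violation.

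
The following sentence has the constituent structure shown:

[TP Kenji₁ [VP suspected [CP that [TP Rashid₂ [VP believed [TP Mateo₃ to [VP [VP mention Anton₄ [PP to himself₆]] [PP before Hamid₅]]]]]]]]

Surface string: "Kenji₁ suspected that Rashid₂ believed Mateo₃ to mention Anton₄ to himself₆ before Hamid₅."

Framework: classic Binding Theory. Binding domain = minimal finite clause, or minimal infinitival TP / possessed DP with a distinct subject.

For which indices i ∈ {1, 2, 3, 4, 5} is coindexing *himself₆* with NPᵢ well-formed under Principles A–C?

*himself* is an anaphor, so Principle A applies: it must be bound in its binding domain.
Binding domain of *himself₆*: the embedded TP, whose subject is Mateo₃.
*Kenji₁* c-commands the anaphor but is outside its binding domain → cannot satisfy Principle A.
*Rashid₂* c-commands the anaphor but is outside its binding domain → cannot satisfy Principle A.
*Mateo₃* c-commands the anaphor within its binding domain → licit binder.
*Anton₄* c-commands the anaphor within its binding domain → licit binder.
*Hamid₅* does not c-command the anaphor → cannot bind it.

{3, 4}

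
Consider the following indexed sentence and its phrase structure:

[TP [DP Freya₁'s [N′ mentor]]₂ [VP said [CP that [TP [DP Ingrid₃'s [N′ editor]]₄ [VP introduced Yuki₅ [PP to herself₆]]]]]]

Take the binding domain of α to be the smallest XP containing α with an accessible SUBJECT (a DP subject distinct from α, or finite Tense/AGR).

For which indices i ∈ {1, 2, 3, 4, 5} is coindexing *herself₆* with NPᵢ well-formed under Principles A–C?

{4, 5}

*herself* is an anaphor, so Principle A applies: it must be bound in its binding domain.
Binding domain of *herself₆*: the embedded TP, whose subject is [Ingrid₃'s editor]₄.
*Freya₁* does not c-command the anaphor → cannot bind it.
*[Freya₁'s mentor]₂* c-commands the anaphor but is outside its binding domain → cannot satisfy Principle A.
*Ingrid₃* does not c-command the anaphor → cannot bind it.
*[Ingrid₃'s editor]₄* c-commands the anaphor within its binding domain → licit binder.
*Yuki₅* c-commands the anaphor within its binding domain → licit binder.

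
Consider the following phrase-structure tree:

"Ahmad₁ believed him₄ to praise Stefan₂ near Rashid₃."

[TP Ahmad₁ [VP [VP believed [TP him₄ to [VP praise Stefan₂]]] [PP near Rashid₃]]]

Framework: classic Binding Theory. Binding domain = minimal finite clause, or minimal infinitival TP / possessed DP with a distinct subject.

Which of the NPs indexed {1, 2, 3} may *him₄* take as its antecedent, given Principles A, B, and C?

*him* is a pronoun, so Principle B applies: it must be free in its binding domain.
Binding domain of *him₄*: the matrix TP, whose subject is Ahmad₁.
*Ahmad₁* c-commands the pronoun within its binding domain → coindexation would violate Principle B.
*Stefan₂*: the pronoun c-commands this R-expression → coindexation would violate Principle C on *Stefan₂*.
*Rashid₃* and the pronoun do not c-command one another → neither Principle B nor Principle C is at stake; coindexation permitted.

{3}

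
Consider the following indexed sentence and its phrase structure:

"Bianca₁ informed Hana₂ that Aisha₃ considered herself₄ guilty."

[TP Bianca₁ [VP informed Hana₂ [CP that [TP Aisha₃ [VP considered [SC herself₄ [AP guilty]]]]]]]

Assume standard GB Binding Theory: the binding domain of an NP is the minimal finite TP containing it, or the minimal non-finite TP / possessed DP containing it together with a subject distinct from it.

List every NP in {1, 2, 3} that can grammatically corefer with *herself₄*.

*herself* is an anaphor, so Principle A applies: it must be bound in its binding domain.
Binding domain of *herself₄*: the embedded TP, whose subject is Aisha₃.
*Bianca₁* c-commands the anaphor but is outside its binding domain → cannot satisfy Principle A.
*Hana₂* c-commands the anaphor but is outside its binding domain → cannot satisfy Principle A.
*Aisha₃* c-commands the anaphor within its binding domain → licit binder.

{3}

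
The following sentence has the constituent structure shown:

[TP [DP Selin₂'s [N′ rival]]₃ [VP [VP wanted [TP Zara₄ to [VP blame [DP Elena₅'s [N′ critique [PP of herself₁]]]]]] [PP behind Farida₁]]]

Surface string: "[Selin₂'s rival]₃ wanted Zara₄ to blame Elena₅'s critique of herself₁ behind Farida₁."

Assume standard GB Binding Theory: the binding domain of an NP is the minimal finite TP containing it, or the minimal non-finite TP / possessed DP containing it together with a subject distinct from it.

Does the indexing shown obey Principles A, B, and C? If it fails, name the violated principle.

The two coindexed NPs are *Farida₁* and *herself₁*.
*herself₁* is an anaphor. Principle A requires it to be bound within its binding domain — the possessed DP, whose subject is Elena₅.
Within that domain it is c-commanded by *Elena₅*, which does not share its index.
*Farida₁* does not c-command the anaphor at all.
The anaphor is unbound in its domain → Principle A violation.

Principle A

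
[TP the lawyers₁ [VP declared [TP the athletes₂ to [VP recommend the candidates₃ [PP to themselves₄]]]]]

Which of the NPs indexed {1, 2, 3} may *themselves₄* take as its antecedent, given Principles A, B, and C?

{2, 3}

*themselves* is an anaphor, so Principle A applies: it must be bound in its binding domain.
Binding domain of *themselves₄*: the embedded TP, whose subject is the athletes₂.
*the lawyers₁* c-commands the anaphor but is outside its binding domain → cannot satisfy Principle A.
*the athletes₂* c-commands the anaphor within its binding domain → licit binder.
*the candidates₃* c-commands the anaphor within its binding domain → licit binder.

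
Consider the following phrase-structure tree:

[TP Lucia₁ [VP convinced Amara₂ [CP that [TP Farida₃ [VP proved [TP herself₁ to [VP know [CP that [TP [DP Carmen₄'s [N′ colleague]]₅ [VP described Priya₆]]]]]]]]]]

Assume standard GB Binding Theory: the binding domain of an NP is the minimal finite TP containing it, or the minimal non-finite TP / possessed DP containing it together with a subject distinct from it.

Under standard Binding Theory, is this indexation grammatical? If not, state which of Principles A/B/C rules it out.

Principle A

The two coindexed NPs are *Lucia₁* and *herself₁*.
*herself₁* is an anaphor. Principle A requires it to be bound within its binding domain — the embedded TP, whose subject is Farida₃.
Within that domain it is c-commanded by *Farida₃*, which does not share its index.
*Lucia₁* does c-command the anaphor, but from outside its binding domain.
The anaphor is unbound in its domain → Principle A violation.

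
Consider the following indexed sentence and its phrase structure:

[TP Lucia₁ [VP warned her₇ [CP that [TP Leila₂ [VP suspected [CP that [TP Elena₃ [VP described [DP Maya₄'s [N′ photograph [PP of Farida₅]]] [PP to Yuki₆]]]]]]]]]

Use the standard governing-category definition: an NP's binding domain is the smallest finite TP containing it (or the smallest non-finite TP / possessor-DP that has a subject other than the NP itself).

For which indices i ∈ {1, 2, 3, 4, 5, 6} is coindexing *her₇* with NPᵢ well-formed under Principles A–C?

*her* is a pronoun, so Principle B applies: it must be free in its binding domain.
Binding domain of *her₇*: the matrix TP, whose subject is Lucia₁.
*Lucia₁* c-commands the pronoun within its binding domain → coindexation would violate Principle B.
*Leila₂*: the pronoun c-commands this R-expression → coindexation would violate Principle C on *Leila₂*.
*Elena₃*: the pronoun c-commands this R-expression → coindexation would violate Principle C on *Elena₃*.
*Maya₄*: the pronoun c-commands this R-expression → coindexation would violate Principle C on *Maya₄*.
*Farida₅*: the pronoun c-commands this R-expression → coindexation would violate Principle C on *Farida₅*.
*Yuki₆*: the pronoun c-commands this R-expression → coindexation would violate Principle C on *Yuki₆*.

none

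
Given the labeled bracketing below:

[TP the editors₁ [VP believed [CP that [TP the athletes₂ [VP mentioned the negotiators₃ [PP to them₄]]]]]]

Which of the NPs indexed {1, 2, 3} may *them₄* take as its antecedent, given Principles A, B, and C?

*them* is a pronoun, so Principle B applies: it must be free in its binding domain.
Binding domain of *them₄*: the embedded TP, whose subject is the athletes₂.
*the editors₁* c-commands the pronoun but from outside its binding domain, and is not c-commanded by it → coindexation permitted.
*the athletes₂* c-commands the pronoun within its binding domain → coindexation would violate Principle B.
*the negotiators₃* c-commands the pronoun within its binding domain → coindexation would violate Principle B.

{1}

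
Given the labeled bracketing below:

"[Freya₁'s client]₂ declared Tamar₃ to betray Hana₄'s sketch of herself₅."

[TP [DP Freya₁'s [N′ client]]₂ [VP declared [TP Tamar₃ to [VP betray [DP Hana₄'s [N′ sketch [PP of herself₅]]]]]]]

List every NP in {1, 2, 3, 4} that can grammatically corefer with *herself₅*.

*herself* is an anaphor, so Principle A applies: it must be bound in its binding domain.
Binding domain of *herself₅*: the possessed DP, whose subject is Hana₄.
*Freya₁* does not c-command the anaphor → cannot bind it.
*[Freya₁'s client]₂* c-commands the anaphor but is outside its binding domain → cannot satisfy Principle A.
*Tamar₃* c-commands the anaphor but is outside its binding domain → cannot satisfy Principle A.
*Hana₄* c-commands the anaphor within its binding domain → licit binder.

{4}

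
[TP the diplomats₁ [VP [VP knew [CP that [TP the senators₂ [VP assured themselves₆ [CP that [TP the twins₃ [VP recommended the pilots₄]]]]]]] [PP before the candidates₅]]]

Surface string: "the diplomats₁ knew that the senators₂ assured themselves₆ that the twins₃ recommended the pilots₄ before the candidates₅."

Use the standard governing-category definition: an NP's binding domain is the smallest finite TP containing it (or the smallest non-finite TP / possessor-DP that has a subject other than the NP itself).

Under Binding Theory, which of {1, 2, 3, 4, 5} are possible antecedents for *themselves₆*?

{2}

*themselves* is an anaphor, so Principle A applies: it must be bound in its binding domain.
Binding domain of *themselves₆*: the embedded TP, whose subject is the senators₂.
*the diplomats₁* c-commands the anaphor but is outside its binding domain → cannot satisfy Principle A.
*the senators₂* c-commands the anaphor within its binding domain → licit binder.
*the twins₃* does not c-command the anaphor → cannot bind it.
*the pilots₄* does not c-command the anaphor → cannot bind it.
*the candidates₅* does not c-command the anaphor → cannot bind it.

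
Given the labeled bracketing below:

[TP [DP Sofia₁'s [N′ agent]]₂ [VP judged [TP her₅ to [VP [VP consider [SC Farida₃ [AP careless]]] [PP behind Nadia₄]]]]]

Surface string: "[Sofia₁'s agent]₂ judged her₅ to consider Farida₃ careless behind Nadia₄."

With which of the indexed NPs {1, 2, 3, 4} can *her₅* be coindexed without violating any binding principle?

*her* is a pronoun, so Principle B applies: it must be free in its binding domain.
Binding domain of *her₅*: the matrix TP, whose subject is [Sofia₁'s agent]₂.
*Sofia₁* and the pronoun do not c-command one another → neither Principle B nor Principle C is at stake; coindexation permitted.
*[Sofia₁'s agent]₂* c-commands the pronoun within its binding domain → coindexation would violate Principle B.
*Farida₃*: the pronoun c-commands this R-expression → coindexation would violate Principle C on *Farida₃*.
*Nadia₄*: the pronoun c-commands this R-expression → coindexation would violate Principle C on *Nadia₄*.

{1}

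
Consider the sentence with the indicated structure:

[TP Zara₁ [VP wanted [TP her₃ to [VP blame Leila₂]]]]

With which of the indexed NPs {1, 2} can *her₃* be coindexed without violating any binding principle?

*her* is a pronoun, so Principle B applies: it must be free in its binding domain.
Binding domain of *her₃*: the matrix TP, whose subject is Zara₁.
*Zara₁* c-commands the pronoun within its binding domain → coindexation would violate Principle B.
*Leila₂*: the pronoun c-commands this R-expression → coindexation would violate Principle C on *Leila₂*.

none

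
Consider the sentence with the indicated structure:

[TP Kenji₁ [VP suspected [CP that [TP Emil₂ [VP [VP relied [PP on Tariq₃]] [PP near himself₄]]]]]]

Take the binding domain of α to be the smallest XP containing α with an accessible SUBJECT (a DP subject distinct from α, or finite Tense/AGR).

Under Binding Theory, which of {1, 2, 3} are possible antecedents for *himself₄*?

*himself* is an anaphor, so Principle A applies: it must be bound in its binding domain.
Binding domain of *himself₄*: the embedded TP, whose subject is Emil₂.
*Kenji₁* c-commands the anaphor but is outside its binding domain → cannot satisfy Principle A.
*Emil₂* c-commands the anaphor within its binding domain → licit binder.
*Tariq₃* does not c-command the anaphor → cannot bind it.

{2}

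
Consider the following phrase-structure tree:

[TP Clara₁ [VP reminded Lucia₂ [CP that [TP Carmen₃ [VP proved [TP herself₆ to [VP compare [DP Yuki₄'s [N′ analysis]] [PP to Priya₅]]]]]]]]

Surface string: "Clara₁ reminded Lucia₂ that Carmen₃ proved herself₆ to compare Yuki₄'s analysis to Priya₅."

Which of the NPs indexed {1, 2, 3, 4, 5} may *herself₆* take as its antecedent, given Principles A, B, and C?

{3}

*herself* is an anaphor, so Principle A applies: it must be bound in its binding domain.
Binding domain of *herself₆*: the embedded TP, whose subject is Carmen₃.
*Clara₁* c-commands the anaphor but is outside its binding domain → cannot satisfy Principle A.
*Lucia₂* c-commands the anaphor but is outside its binding domain → cannot satisfy Principle A.
*Carmen₃* c-commands the anaphor within its binding domain → licit binder.
*Yuki₄* does not c-command the anaphor → cannot bind it.
*Priya₅* does not c-command the anaphor → cannot bind it.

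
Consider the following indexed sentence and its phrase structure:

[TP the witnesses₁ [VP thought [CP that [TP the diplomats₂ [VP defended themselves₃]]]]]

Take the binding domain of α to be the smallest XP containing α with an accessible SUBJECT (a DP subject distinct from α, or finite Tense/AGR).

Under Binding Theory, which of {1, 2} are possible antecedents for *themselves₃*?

*themselves* is an anaphor, so Principle A applies: it must be bound in its binding domain.
Binding domain of *themselves₃*: the embedded TP, whose subject is the diplomats₂.
*the witnesses₁* c-commands the anaphor but is outside its binding domain → cannot satisfy Principle A.
*the diplomats₂* c-commands the anaphor within its binding domain → licit binder.

{2}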